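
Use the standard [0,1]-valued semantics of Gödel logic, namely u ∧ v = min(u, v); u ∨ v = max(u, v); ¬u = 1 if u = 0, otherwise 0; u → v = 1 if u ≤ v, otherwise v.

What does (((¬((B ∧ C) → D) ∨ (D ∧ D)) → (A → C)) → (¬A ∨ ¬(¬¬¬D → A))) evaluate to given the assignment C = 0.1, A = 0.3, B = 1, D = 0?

0.00

(B ∧ C) = min(1, 0.1) = 0.1
((B ∧ C) → D): 0.1 > 0, so result = 0
¬((B ∧ C) → D): Gödel ¬ of 0 = 1 (operand is 0)
(D ∧ D) = min(0, 0) = 0
(¬((B ∧ C) → D) ∨ (D ∧ D)) = max(1, 0) = 1
(A → C): 0.3 > 0.1, so result = 0.1
((¬((B ∧ C) → D) ∨ (D ∧ D)) → (A → C)): 1 > 0.1, so result = 0.1
¬A: Gödel ¬ of 0.3 = 0 (operand ≠ 0)
¬D: Gödel ¬ of 0 = 1 (operand is 0)
¬¬D: Gödel ¬ of 1 = 0 (operand ≠ 0)
¬¬¬D: Gödel ¬ of 0 = 1 (operand is 0)
(¬¬¬D → A): 1 > 0.3, so result = 0.3
¬(¬¬¬D → A): Gödel ¬ of 0.3 = 0 (operand ≠ 0)
(¬A ∨ ¬(¬¬¬D → A)) = max(0, 0) = 0
(((¬((B ∧ C) → D) ∨ (D ∧ D)) → (A → C)) → (¬A ∨ ¬(¬¬¬D → A))): 0.1 > 0, so result = 0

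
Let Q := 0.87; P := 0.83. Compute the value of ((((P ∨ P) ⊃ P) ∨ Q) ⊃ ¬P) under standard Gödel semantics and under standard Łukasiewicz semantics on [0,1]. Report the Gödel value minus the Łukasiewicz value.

Gödel evaluation:
  (P ∨ P) = max(0.83, 0.83) = 0.83
  ((P ∨ P) ⊃ P): 0.83 ≤ 0.83, so result = 1
  (((P ∨ P) ⊃ P) ∨ Q) = max(1, 0.87) = 1
  ¬P: Gödel ¬ of 0.83 = 0 (operand ≠ 0)
  ((((P ∨ P) ⊃ P) ∨ Q) ⊃ ¬P): 1 > 0, so result = 0
  Gödel value = 0
Łukasiewicz evaluation:
  (P ∨ P) = max(0.83, 0.83) = 0.83
  ((P ∨ P) ⊃ P): min(1, 1 − 0.83 + 0.83) = 1
  (((P ∨ P) ⊃ P) ∨ Q) = max(1, 0.87) = 1
  ¬P: Łukasiewicz ¬ gives 1 − 0.83 = 0.17
  ((((P ∨ P) ⊃ P) ∨ Q) ⊃ ¬P): min(1, 1 − 1 + 0.17) = 0.17
  Łukasiewicz value = 0.17
Difference: 0 − 0.17 = -0.17

-0.17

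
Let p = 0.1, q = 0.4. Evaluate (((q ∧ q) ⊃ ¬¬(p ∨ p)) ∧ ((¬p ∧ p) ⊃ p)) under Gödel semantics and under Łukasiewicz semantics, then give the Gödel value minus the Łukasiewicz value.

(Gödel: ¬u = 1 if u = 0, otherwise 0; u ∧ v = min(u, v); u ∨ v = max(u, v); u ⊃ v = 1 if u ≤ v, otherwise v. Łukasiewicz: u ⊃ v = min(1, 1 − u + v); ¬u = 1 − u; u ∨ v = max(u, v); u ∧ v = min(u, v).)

Gödel evaluation:
  (q ∧ q) = min(0.4, 0.4) = 0.4
  (p ∨ p) = max(0.1, 0.1) = 0.1
  ¬(p ∨ p): Gödel ¬ of 0.1 = 0 (operand ≠ 0)
  ¬¬(p ∨ p): Gödel ¬ of 0 = 1 (operand is 0)
  ((q ∧ q) ⊃ ¬¬(p ∨ p)): 0.4 ≤ 1, so result = 1
  ¬p: Gödel ¬ of 0.1 = 0 (operand ≠ 0)
  (¬p ∧ p) = min(0, 0.1) = 0
  ((¬p ∧ p) ⊃ p): 0 ≤ 0.1, so result = 1
  (((q ∧ q) ⊃ ¬¬(p ∨ p)) ∧ ((¬p ∧ p) ⊃ p)) = min(1, 1) = 1
  Gödel value = 1
Łukasiewicz evaluation:
  (q ∧ q) = min(0.4, 0.4) = 0.4
  (p ∨ p) = max(0.1, 0.1) = 0.1
  ¬(p ∨ p): Łukasiewicz ¬ gives 1 − 0.1 = 0.9
  ¬¬(p ∨ p): Łukasiewicz ¬ gives 1 − 0.9 = 0.1
  ((q ∧ q) ⊃ ¬¬(p ∨ p)): min(1, 1 − 0.4 + 0.1) = 0.7
  ¬p: Łukasiewicz ¬ gives 1 − 0.1 = 0.9
  (¬p ∧ p) = min(0.9, 0.1) = 0.1
  ((¬p ∧ p) ⊃ p): min(1, 1 − 0.1 + 0.1) = 1
  (((q ∧ q) ⊃ ¬¬(p ∨ p)) ∧ ((¬p ∧ p) ⊃ p)) = min(0.7, 1) = 0.7
  Łukasiewicz value = 0.7
Difference: 1 − 0.7 = 0.30

0.30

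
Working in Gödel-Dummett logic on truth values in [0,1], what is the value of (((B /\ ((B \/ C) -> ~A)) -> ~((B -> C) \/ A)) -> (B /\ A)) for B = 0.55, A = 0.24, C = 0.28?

0.24

(B \/ C) = max(0.55, 0.28) = 0.55
~A: Gödel ¬ of 0.24 = 0 (operand ≠ 0)
((B \/ C) -> ~A): 0.55 > 0, so result = 0
(B /\ ((B \/ C) -> ~A)) = min(0.55, 0) = 0
(B -> C): 0.55 > 0.28, so result = 0.28
((B -> C) \/ A) = max(0.28, 0.24) = 0.28
~((B -> C) \/ A): Gödel ¬ of 0.28 = 0 (operand ≠ 0)
((B /\ ((B \/ C) -> ~A)) -> ~((B -> C) \/ A)): 0 ≤ 0, so result = 1
(B /\ A) = min(0.55, 0.24) = 0.24
(((B /\ ((B \/ C) -> ~A)) -> ~((B -> C) \/ A)) -> (B /\ A)): 1 > 0.24, so result = 0.24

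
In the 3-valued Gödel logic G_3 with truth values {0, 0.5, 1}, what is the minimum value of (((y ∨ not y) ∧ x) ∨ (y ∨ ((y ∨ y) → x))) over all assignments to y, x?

0.50

The minimum is attained at y = 0.5, x = 0:
  not y: Gödel ¬ of 0.5 = 0 (operand ≠ 0)
  (y ∨ not y) = max(0.5, 0) = 0.5
  ((y ∨ not y) ∧ x) = min(0.5, 0) = 0
  (y ∨ y) = max(0.5, 0.5) = 0.5
  ((y ∨ y) → x): 0.5 > 0, so result = 0
  (y ∨ ((y ∨ y) → x)) = max(0.5, 0) = 0.5
  (((y ∨ not y) ∧ x) ∨ (y ∨ ((y ∨ y) → x))) = max(0, 0.5) = 0.5
Checking all 9 assignments confirms none give a value below 0.50.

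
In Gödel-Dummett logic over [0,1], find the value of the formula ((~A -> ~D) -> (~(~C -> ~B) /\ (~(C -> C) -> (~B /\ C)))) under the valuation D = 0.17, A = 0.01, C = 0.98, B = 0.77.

0.00

~A: Gödel ¬ of 0.01 = 0 (operand ≠ 0)
~D: Gödel ¬ of 0.17 = 0 (operand ≠ 0)
(~A -> ~D): 0 ≤ 0, so result = 1
~C: Gödel ¬ of 0.98 = 0 (operand ≠ 0)
~B: Gödel ¬ of 0.77 = 0 (operand ≠ 0)
(~C -> ~B): 0 ≤ 0, so result = 1
~(~C -> ~B): Gödel ¬ of 1 = 0 (operand ≠ 0)
(C -> C): 0.98 ≤ 0.98, so result = 1
~(C -> C): Gödel ¬ of 1 = 0 (operand ≠ 0)
~B: Gödel ¬ of 0.77 = 0 (operand ≠ 0)
(~B /\ C) = min(0, 0.98) = 0
(~(C -> C) -> (~B /\ C)): 0 ≤ 0, so result = 1
(~(~C -> ~B) /\ (~(C -> C) -> (~B /\ C))) = min(0, 1) = 0
((~A -> ~D) -> (~(~C -> ~B) /\ (~(C -> C) -> (~B /\ C)))): 1 > 0, so result = 0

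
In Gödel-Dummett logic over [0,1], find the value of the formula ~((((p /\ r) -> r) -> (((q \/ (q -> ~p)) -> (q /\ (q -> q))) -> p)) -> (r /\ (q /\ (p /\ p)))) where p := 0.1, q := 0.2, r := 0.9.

0.00

(p /\ r) = min(0.1, 0.9) = 0.1
((p /\ r) -> r): 0.1 ≤ 0.9, so result = 1
~p: Gödel ¬ of 0.1 = 0 (operand ≠ 0)
(q -> ~p): 0.2 > 0, so result = 0
(q \/ (q -> ~p)) = max(0.2, 0) = 0.2
(q -> q): 0.2 ≤ 0.2, so result = 1
(q /\ (q -> q)) = min(0.2, 1) = 0.2
((q \/ (q -> ~p)) -> (q /\ (q -> q))): 0.2 ≤ 0.2, so result = 1
(((q \/ (q -> ~p)) -> (q /\ (q -> q))) -> p): 1 > 0.1, so result = 0.1
(((p /\ r) -> r) -> (((q \/ (q -> ~p)) -> (q /\ (q -> q))) -> p)): 1 > 0.1, so result = 0.1
(p /\ p) = min(0.1, 0.1) = 0.1
(q /\ (p /\ p)) = min(0.2, 0.1) = 0.1
(r /\ (q /\ (p /\ p))) = min(0.9, 0.1) = 0.1
((((p /\ r) -> r) -> (((q \/ (q -> ~p)) -> (q /\ (q -> q))) -> p)) -> (r /\ (q /\ (p /\ p)))): 0.1 ≤ 0.1, so result = 1
~((((p /\ r) -> r) -> (((q \/ (q -> ~p)) -> (q /\ (q -> q))) -> p)) -> (r /\ (q /\ (p /\ p)))): Gödel ¬ of 1 = 0 (operand ≠ 0)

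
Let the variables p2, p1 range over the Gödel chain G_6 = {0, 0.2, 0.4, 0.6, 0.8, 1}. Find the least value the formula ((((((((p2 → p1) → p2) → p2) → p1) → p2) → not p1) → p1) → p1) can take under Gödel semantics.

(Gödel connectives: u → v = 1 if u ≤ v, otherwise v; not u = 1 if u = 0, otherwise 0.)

0.20

The minimum is attained at p2 = 0.2, p1 = 0.2:
  (p2 → p1): 0.2 ≤ 0.2, so result = 1
  ((p2 → p1) → p2): 1 > 0.2, so result = 0.2
  (((p2 → p1) → p2) → p2): 0.2 ≤ 0.2, so result = 1
  ((((p2 → p1) → p2) → p2) → p1): 1 > 0.2, so result = 0.2
  (((((p2 → p1) → p2) → p2) → p1) → p2): 0.2 ≤ 0.2, so result = 1
  not p1: Gödel ¬ of 0.2 = 0 (operand ≠ 0)
  ((((((p2 → p1) → p2) → p2) → p1) → p2) → not p1): 1 > 0, so result = 0
  (((((((p2 → p1) → p2) → p2) → p1) → p2) → not p1) → p1): 0 ≤ 0.2, so result = 1
  ((((((((p2 → p1) → p2) → p2) → p1) → p2) → not p1) → p1) → p1): 1 > 0.2, so result = 0.2
Checking all 36 assignments confirms none give a value below 0.20.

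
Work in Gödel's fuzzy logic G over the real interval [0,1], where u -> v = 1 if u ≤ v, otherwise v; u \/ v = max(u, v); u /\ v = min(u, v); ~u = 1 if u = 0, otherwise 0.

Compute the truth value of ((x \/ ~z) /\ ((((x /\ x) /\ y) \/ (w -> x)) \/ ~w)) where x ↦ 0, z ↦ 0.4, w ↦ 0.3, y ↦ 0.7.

0.00

~z: Gödel ¬ of 0.4 = 0 (operand ≠ 0)
(x \/ ~z) = max(0, 0) = 0
(x /\ x) = min(0, 0) = 0
((x /\ x) /\ y) = min(0, 0.7) = 0
(w -> x): 0.3 > 0, so result = 0
(((x /\ x) /\ y) \/ (w -> x)) = max(0, 0) = 0
~w: Gödel ¬ of 0.3 = 0 (operand ≠ 0)
((((x /\ x) /\ y) \/ (w -> x)) \/ ~w) = max(0, 0) = 0
((x \/ ~z) /\ ((((x /\ x) /\ y) \/ (w -> x)) \/ ~w)) = min(0, 0) = 0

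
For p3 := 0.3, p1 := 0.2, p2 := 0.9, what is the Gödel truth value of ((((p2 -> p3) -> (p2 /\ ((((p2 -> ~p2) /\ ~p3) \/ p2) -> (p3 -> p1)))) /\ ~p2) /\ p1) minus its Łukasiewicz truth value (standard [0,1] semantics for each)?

-0.10

Gödel evaluation:
  (p2 -> p3): 0.9 > 0.3, so result = 0.3
  ~p2: Gödel ¬ of 0.9 = 0 (operand ≠ 0)
  (p2 -> ~p2): 0.9 > 0, so result = 0
  ~p3: Gödel ¬ of 0.3 = 0 (operand ≠ 0)
  ((p2 -> ~p2) /\ ~p3) = min(0, 0) = 0
  (((p2 -> ~p2) /\ ~p3) \/ p2) = max(0, 0.9) = 0.9
  (p3 -> p1): 0.3 > 0.2, so result = 0.2
  ((((p2 -> ~p2) /\ ~p3) \/ p2) -> (p3 -> p1)): 0.9 > 0.2, so result = 0.2
  (p2 /\ ((((p2 -> ~p2) /\ ~p3) \/ p2) -> (p3 -> p1))) = min(0.9, 0.2) = 0.2
  ((p2 -> p3) -> (p2 /\ ((((p2 -> ~p2) /\ ~p3) \/ p2) -> (p3 -> p1)))): 0.3 > 0.2, so result = 0.2
  ~p2: Gödel ¬ of 0.9 = 0 (operand ≠ 0)
  (((p2 -> p3) -> (p2 /\ ((((p2 -> ~p2) /\ ~p3) \/ p2) -> (p3 -> p1)))) /\ ~p2) = min(0.2, 0) = 0
  ((((p2 -> p3) -> (p2 /\ ((((p2 -> ~p2) /\ ~p3) \/ p2) -> (p3 -> p1)))) /\ ~p2) /\ p1) = min(0, 0.2) = 0
  Gödel value = 0
Łukasiewicz evaluation:
  (p2 -> p3): min(1, 1 − 0.9 + 0.3) = 0.4
  ~p2: Łukasiewicz ¬ gives 1 − 0.9 = 0.1
  (p2 -> ~p2): min(1, 1 − 0.9 + 0.1) = 0.2
  ~p3: Łukasiewicz ¬ gives 1 − 0.3 = 0.7
  ((p2 -> ~p2) /\ ~p3) = min(0.2, 0.7) = 0.2
  (((p2 -> ~p2) /\ ~p3) \/ p2) = max(0.2, 0.9) = 0.9
  (p3 -> p1): min(1, 1 − 0.3 + 0.2) = 0.9
  ((((p2 -> ~p2) /\ ~p3) \/ p2) -> (p3 -> p1)): min(1, 1 − 0.9 + 0.9) = 1
  (p2 /\ ((((p2 -> ~p2) /\ ~p3) \/ p2) -> (p3 -> p1))) = min(0.9, 1) = 0.9
  ((p2 -> p3) -> (p2 /\ ((((p2 -> ~p2) /\ ~p3) \/ p2) -> (p3 -> p1)))): min(1, 1 − 0.4 + 0.9) = 1
  ~p2: Łukasiewicz ¬ gives 1 − 0.9 = 0.1
  (((p2 -> p3) -> (p2 /\ ((((p2 -> ~p2) /\ ~p3) \/ p2) -> (p3 -> p1)))) /\ ~p2) = min(1, 0.1) = 0.1
  ((((p2 -> p3) -> (p2 /\ ((((p2 -> ~p2) /\ ~p3) \/ p2) -> (p3 -> p1)))) /\ ~p2) /\ p1) = min(0.1, 0.2) = 0.1
  Łukasiewicz value = 0.1
Difference: 0 − 0.1 = -0.10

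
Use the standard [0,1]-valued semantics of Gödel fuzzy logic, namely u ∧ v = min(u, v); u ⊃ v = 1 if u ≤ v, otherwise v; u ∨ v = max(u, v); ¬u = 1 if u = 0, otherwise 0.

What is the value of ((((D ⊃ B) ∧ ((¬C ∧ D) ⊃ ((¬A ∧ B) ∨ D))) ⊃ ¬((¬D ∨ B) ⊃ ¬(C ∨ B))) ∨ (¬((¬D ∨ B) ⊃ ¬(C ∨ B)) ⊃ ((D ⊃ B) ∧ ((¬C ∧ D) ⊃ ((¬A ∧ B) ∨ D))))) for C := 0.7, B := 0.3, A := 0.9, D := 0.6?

(D ⊃ B): 0.6 > 0.3, so result = 0.3
¬C: Gödel ¬ of 0.7 = 0 (operand ≠ 0)
(¬C ∧ D) = min(0, 0.6) = 0
¬A: Gödel ¬ of 0.9 = 0 (operand ≠ 0)
(¬A ∧ B) = min(0, 0.3) = 0
((¬A ∧ B) ∨ D) = max(0, 0.6) = 0.6
((¬C ∧ D) ⊃ ((¬A ∧ B) ∨ D)): 0 ≤ 0.6, so result = 1
((D ⊃ B) ∧ ((¬C ∧ D) ⊃ ((¬A ∧ B) ∨ D))) = min(0.3, 1) = 0.3
¬D: Gödel ¬ of 0.6 = 0 (operand ≠ 0)
(¬D ∨ B) = max(0, 0.3) = 0.3
(C ∨ B) = max(0.7, 0.3) = 0.7
¬(C ∨ B): Gödel ¬ of 0.7 = 0 (operand ≠ 0)
((¬D ∨ B) ⊃ ¬(C ∨ B)): 0.3 > 0, so result = 0
¬((¬D ∨ B) ⊃ ¬(C ∨ B)): Gödel ¬ of 0 = 1 (operand is 0)
(((D ⊃ B) ∧ ((¬C ∧ D) ⊃ ((¬A ∧ B) ∨ D))) ⊃ ¬((¬D ∨ B) ⊃ ¬(C ∨ B))): 0.3 ≤ 1, so result = 1
¬D: Gödel ¬ of 0.6 = 0 (operand ≠ 0)
(¬D ∨ B) = max(0, 0.3) = 0.3
(C ∨ B) = max(0.7, 0.3) = 0.7
¬(C ∨ B): Gödel ¬ of 0.7 = 0 (operand ≠ 0)
((¬D ∨ B) ⊃ ¬(C ∨ B)): 0.3 > 0, so result = 0
¬((¬D ∨ B) ⊃ ¬(C ∨ B)): Gödel ¬ of 0 = 1 (operand is 0)
(D ⊃ B): 0.6 > 0.3, so result = 0.3
¬C: Gödel ¬ of 0.7 = 0 (operand ≠ 0)
(¬C ∧ D) = min(0, 0.6) = 0
¬A: Gödel ¬ of 0.9 = 0 (operand ≠ 0)
(¬A ∧ B) = min(0, 0.3) = 0
((¬A ∧ B) ∨ D) = max(0, 0.6) = 0.6
((¬C ∧ D) ⊃ ((¬A ∧ B) ∨ D)): 0 ≤ 0.6, so result = 1
((D ⊃ B) ∧ ((¬C ∧ D) ⊃ ((¬A ∧ B) ∨ D))) = min(0.3, 1) = 0.3
(¬((¬D ∨ B) ⊃ ¬(C ∨ B)) ⊃ ((D ⊃ B) ∧ ((¬C ∧ D) ⊃ ((¬A ∧ B) ∨ D)))): 1 > 0.3, so result = 0.3
((((D ⊃ B) ∧ ((¬C ∧ D) ⊃ ((¬A ∧ B) ∨ D))) ⊃ ¬((¬D ∨ B) ⊃ ¬(C ∨ B))) ∨ (¬((¬D ∨ B) ⊃ ¬(C ∨ B)) ⊃ ((D ⊃ B) ∧ ((¬C ∧ D) ⊃ ((¬A ∧ B) ∨ D))))) = max(1, 0.3) = 1

1.00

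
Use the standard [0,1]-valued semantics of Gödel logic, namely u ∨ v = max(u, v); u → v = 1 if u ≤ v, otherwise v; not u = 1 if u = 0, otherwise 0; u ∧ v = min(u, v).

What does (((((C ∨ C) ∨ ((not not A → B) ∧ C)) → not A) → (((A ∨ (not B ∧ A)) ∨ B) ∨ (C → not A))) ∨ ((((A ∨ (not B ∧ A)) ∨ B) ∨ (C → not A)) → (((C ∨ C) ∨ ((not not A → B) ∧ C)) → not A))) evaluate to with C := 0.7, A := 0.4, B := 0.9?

1.00

(C ∨ C) = max(0.7, 0.7) = 0.7
not A: Gödel ¬ of 0.4 = 0 (operand ≠ 0)
not not A: Gödel ¬ of 0 = 1 (operand is 0)
(not not A → B): 1 > 0.9, so result = 0.9
((not not A → B) ∧ C) = min(0.9, 0.7) = 0.7
((C ∨ C) ∨ ((not not A → B) ∧ C)) = max(0.7, 0.7) = 0.7
not A: Gödel ¬ of 0.4 = 0 (operand ≠ 0)
(((C ∨ C) ∨ ((not not A → B) ∧ C)) → not A): 0.7 > 0, so result = 0
not B: Gödel ¬ of 0.9 = 0 (operand ≠ 0)
(not B ∧ A) = min(0, 0.4) = 0
(A ∨ (not B ∧ A)) = max(0.4, 0) = 0.4
((A ∨ (not B ∧ A)) ∨ B) = max(0.4, 0.9) = 0.9
not A: Gödel ¬ of 0.4 = 0 (operand ≠ 0)
(C → not A): 0.7 > 0, so result = 0
(((A ∨ (not B ∧ A)) ∨ B) ∨ (C → not A)) = max(0.9, 0) = 0.9
((((C ∨ C) ∨ ((not not A → B) ∧ C)) → not A) → (((A ∨ (not B ∧ A)) ∨ B) ∨ (C → not A))): 0 ≤ 0.9, so result = 1
not B: Gödel ¬ of 0.9 = 0 (operand ≠ 0)
(not B ∧ A) = min(0, 0.4) = 0
(A ∨ (not B ∧ A)) = max(0.4, 0) = 0.4
((A ∨ (not B ∧ A)) ∨ B) = max(0.4, 0.9) = 0.9
not A: Gödel ¬ of 0.4 = 0 (operand ≠ 0)
(C → not A): 0.7 > 0, so result = 0
(((A ∨ (not B ∧ A)) ∨ B) ∨ (C → not A)) = max(0.9, 0) = 0.9
(C ∨ C) = max(0.7, 0.7) = 0.7
not A: Gödel ¬ of 0.4 = 0 (operand ≠ 0)
not not A: Gödel ¬ of 0 = 1 (operand is 0)
(not not A → B): 1 > 0.9, so result = 0.9
((not not A → B) ∧ C) = min(0.9, 0.7) = 0.7
((C ∨ C) ∨ ((not not A → B) ∧ C)) = max(0.7, 0.7) = 0.7
not A: Gödel ¬ of 0.4 = 0 (operand ≠ 0)
(((C ∨ C) ∨ ((not not A → B) ∧ C)) → not A): 0.7 > 0, so result = 0
((((A ∨ (not B ∧ A)) ∨ B) ∨ (C → not A)) → (((C ∨ C) ∨ ((not not A → B) ∧ C)) → not A)): 0.9 > 0, so result = 0
(((((C ∨ C) ∨ ((not not A → B) ∧ C)) → not A) → (((A ∨ (not B ∧ A)) ∨ B) ∨ (C → not A))) ∨ ((((A ∨ (not B ∧ A)) ∨ B) ∨ (C → not A)) → (((C ∨ C) ∨ ((not not A → B) ∧ C)) → not A))) = max(1, 0) = 1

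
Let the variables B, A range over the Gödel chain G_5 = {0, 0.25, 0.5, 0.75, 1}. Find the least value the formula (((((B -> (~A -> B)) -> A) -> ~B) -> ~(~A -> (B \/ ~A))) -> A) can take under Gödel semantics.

The minimum is attained at B = 0.25, A = 0.25:
  ~A: Gödel ¬ of 0.25 = 0 (operand ≠ 0)
  (~A -> B): 0 ≤ 0.25, so result = 1
  (B -> (~A -> B)): 0.25 ≤ 1, so result = 1
  ((B -> (~A -> B)) -> A): 1 > 0.25, so result = 0.25
  ~B: Gödel ¬ of 0.25 = 0 (operand ≠ 0)
  (((B -> (~A -> B)) -> A) -> ~B): 0.25 > 0, so result = 0
  ~A: Gödel ¬ of 0.25 = 0 (operand ≠ 0)
  ~A: Gödel ¬ of 0.25 = 0 (operand ≠ 0)
  (B \/ ~A) = max(0.25, 0) = 0.25
  (~A -> (B \/ ~A)): 0 ≤ 0.25, so result = 1
  ~(~A -> (B \/ ~A)): Gödel ¬ of 1 = 0 (operand ≠ 0)
  ((((B -> (~A -> B)) -> A) -> ~B) -> ~(~A -> (B \/ ~A))): 0 ≤ 0, so result = 1
  (((((B -> (~A -> B)) -> A) -> ~B) -> ~(~A -> (B \/ ~A))) -> A): 1 > 0.25, so result = 0.25
Checking all 25 assignments confirms none give a value below 0.25.

0.25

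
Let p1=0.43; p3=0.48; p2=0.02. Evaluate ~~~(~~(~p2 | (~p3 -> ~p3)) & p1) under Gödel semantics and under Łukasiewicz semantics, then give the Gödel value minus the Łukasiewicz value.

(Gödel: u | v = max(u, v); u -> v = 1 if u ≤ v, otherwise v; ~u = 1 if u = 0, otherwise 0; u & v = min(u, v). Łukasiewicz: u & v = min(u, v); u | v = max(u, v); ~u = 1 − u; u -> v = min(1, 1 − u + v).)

-0.57

Gödel evaluation:
  ~p2: Gödel ¬ of 0.02 = 0 (operand ≠ 0)
  ~p3: Gödel ¬ of 0.48 = 0 (operand ≠ 0)
  ~p3: Gödel ¬ of 0.48 = 0 (operand ≠ 0)
  (~p3 -> ~p3): 0 ≤ 0, so result = 1
  (~p2 | (~p3 -> ~p3)) = max(0, 1) = 1
  ~(~p2 | (~p3 -> ~p3)): Gödel ¬ of 1 = 0 (operand ≠ 0)
  ~~(~p2 | (~p3 -> ~p3)): Gödel ¬ of 0 = 1 (operand is 0)
  (~~(~p2 | (~p3 -> ~p3)) & p1) = min(1, 0.43) = 0.43
  ~(~~(~p2 | (~p3 -> ~p3)) & p1): Gödel ¬ of 0.43 = 0 (operand ≠ 0)
  ~~(~~(~p2 | (~p3 -> ~p3)) & p1): Gödel ¬ of 0 = 1 (operand is 0)
  ~~~(~~(~p2 | (~p3 -> ~p3)) & p1): Gödel ¬ of 1 = 0 (operand ≠ 0)
  Gödel value = 0
Łukasiewicz evaluation:
  ~p2: Łukasiewicz ¬ gives 1 − 0.02 = 0.98
  ~p3: Łukasiewicz ¬ gives 1 − 0.48 = 0.52
  ~p3: Łukasiewicz ¬ gives 1 − 0.48 = 0.52
  (~p3 -> ~p3): min(1, 1 − 0.52 + 0.52) = 1
  (~p2 | (~p3 -> ~p3)) = max(0.98, 1) = 1
  ~(~p2 | (~p3 -> ~p3)): Łukasiewicz ¬ gives 1 − 1 = 0
  ~~(~p2 | (~p3 -> ~p3)): Łukasiewicz ¬ gives 1 − 0 = 1
  (~~(~p2 | (~p3 -> ~p3)) & p1) = min(1, 0.43) = 0.43
  ~(~~(~p2 | (~p3 -> ~p3)) & p1): Łukasiewicz ¬ gives 1 − 0.43 = 0.57
  ~~(~~(~p2 | (~p3 -> ~p3)) & p1): Łukasiewicz ¬ gives 1 − 0.57 = 0.43
  ~~~(~~(~p2 | (~p3 -> ~p3)) & p1): Łukasiewicz ¬ gives 1 − 0.43 = 0.57
  Łukasiewicz value = 0.57
Difference: 0 − 0.57 = -0.57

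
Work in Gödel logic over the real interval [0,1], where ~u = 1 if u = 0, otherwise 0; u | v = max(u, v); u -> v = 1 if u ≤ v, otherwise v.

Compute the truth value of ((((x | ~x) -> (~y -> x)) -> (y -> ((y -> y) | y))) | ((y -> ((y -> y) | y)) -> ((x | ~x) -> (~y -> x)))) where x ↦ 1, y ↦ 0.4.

1.00

~x: Gödel ¬ of 1 = 0 (operand ≠ 0)
(x | ~x) = max(1, 0) = 1
~y: Gödel ¬ of 0.4 = 0 (operand ≠ 0)
(~y -> x): 0 ≤ 1, so result = 1
((x | ~x) -> (~y -> x)): 1 ≤ 1, so result = 1
(y -> y): 0.4 ≤ 0.4, so result = 1
((y -> y) | y) = max(1, 0.4) = 1
(y -> ((y -> y) | y)): 0.4 ≤ 1, so result = 1
(((x | ~x) -> (~y -> x)) -> (y -> ((y -> y) | y))): 1 ≤ 1, so result = 1
(y -> y): 0.4 ≤ 0.4, so result = 1
((y -> y) | y) = max(1, 0.4) = 1
(y -> ((y -> y) | y)): 0.4 ≤ 1, so result = 1
~x: Gödel ¬ of 1 = 0 (operand ≠ 0)
(x | ~x) = max(1, 0) = 1
~y: Gödel ¬ of 0.4 = 0 (operand ≠ 0)
(~y -> x): 0 ≤ 1, so result = 1
((x | ~x) -> (~y -> x)): 1 ≤ 1, so result = 1
((y -> ((y -> y) | y)) -> ((x | ~x) -> (~y -> x))): 1 ≤ 1, so result = 1
((((x | ~x) -> (~y -> x)) -> (y -> ((y -> y) | y))) | ((y -> ((y -> y) | y)) -> ((x | ~x) -> (~y -> x)))) = max(1, 1) = 1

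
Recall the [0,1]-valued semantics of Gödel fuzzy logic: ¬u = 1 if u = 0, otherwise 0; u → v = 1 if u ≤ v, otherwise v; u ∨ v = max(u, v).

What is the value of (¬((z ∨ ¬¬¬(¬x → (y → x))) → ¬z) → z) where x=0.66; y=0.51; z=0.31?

0.31

¬x: Gödel ¬ of 0.66 = 0 (operand ≠ 0)
(y → x): 0.51 ≤ 0.66, so result = 1
(¬x → (y → x)): 0 ≤ 1, so result = 1
¬(¬x → (y → x)): Gödel ¬ of 1 = 0 (operand ≠ 0)
¬¬(¬x → (y → x)): Gödel ¬ of 0 = 1 (operand is 0)
¬¬¬(¬x → (y → x)): Gödel ¬ of 1 = 0 (operand ≠ 0)
(z ∨ ¬¬¬(¬x → (y → x))) = max(0.31, 0) = 0.31
¬z: Gödel ¬ of 0.31 = 0 (operand ≠ 0)
((z ∨ ¬¬¬(¬x → (y → x))) → ¬z): 0.31 > 0, so result = 0
¬((z ∨ ¬¬¬(¬x → (y → x))) → ¬z): Gödel ¬ of 0 = 1 (operand is 0)
(¬((z ∨ ¬¬¬(¬x → (y → x))) → ¬z) → z): 1 > 0.31, so result = 0.31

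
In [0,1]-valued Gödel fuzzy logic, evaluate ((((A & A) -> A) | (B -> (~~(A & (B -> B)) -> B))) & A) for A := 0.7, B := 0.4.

0.70

(A & A) = min(0.7, 0.7) = 0.7
((A & A) -> A): 0.7 ≤ 0.7, so result = 1
(B -> B): 0.4 ≤ 0.4, so result = 1
(A & (B -> B)) = min(0.7, 1) = 0.7
~(A & (B -> B)): Gödel ¬ of 0.7 = 0 (operand ≠ 0)
~~(A & (B -> B)): Gödel ¬ of 0 = 1 (operand is 0)
(~~(A & (B -> B)) -> B): 1 > 0.4, so result = 0.4
(B -> (~~(A & (B -> B)) -> B)): 0.4 ≤ 0.4, so result = 1
(((A & A) -> A) | (B -> (~~(A & (B -> B)) -> B))) = max(1, 1) = 1
((((A & A) -> A) | (B -> (~~(A & (B -> B)) -> B))) & A) = min(1, 0.7) = 0.7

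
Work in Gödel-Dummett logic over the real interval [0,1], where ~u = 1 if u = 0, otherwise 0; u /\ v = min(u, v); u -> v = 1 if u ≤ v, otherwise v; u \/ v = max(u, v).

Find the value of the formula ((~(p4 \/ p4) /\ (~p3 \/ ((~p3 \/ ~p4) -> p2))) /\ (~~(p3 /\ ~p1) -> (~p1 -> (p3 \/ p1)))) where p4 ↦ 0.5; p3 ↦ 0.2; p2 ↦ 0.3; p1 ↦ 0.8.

(p4 \/ p4) = max(0.5, 0.5) = 0.5
~(p4 \/ p4): Gödel ¬ of 0.5 = 0 (operand ≠ 0)
~p3: Gödel ¬ of 0.2 = 0 (operand ≠ 0)
~p3: Gödel ¬ of 0.2 = 0 (operand ≠ 0)
~p4: Gödel ¬ of 0.5 = 0 (operand ≠ 0)
(~p3 \/ ~p4) = max(0, 0) = 0
((~p3 \/ ~p4) -> p2): 0 ≤ 0.3, so result = 1
(~p3 \/ ((~p3 \/ ~p4) -> p2)) = max(0, 1) = 1
(~(p4 \/ p4) /\ (~p3 \/ ((~p3 \/ ~p4) -> p2))) = min(0, 1) = 0
~p1: Gödel ¬ of 0.8 = 0 (operand ≠ 0)
(p3 /\ ~p1) = min(0.2, 0) = 0
~(p3 /\ ~p1): Gödel ¬ of 0 = 1 (operand is 0)
~~(p3 /\ ~p1): Gödel ¬ of 1 = 0 (operand ≠ 0)
~p1: Gödel ¬ of 0.8 = 0 (operand ≠ 0)
(p3 \/ p1) = max(0.2, 0.8) = 0.8
(~p1 -> (p3 \/ p1)): 0 ≤ 0.8, so result = 1
(~~(p3 /\ ~p1) -> (~p1 -> (p3 \/ p1))): 0 ≤ 1, so result = 1
((~(p4 \/ p4) /\ (~p3 \/ ((~p3 \/ ~p4) -> p2))) /\ (~~(p3 /\ ~p1) -> (~p1 -> (p3 \/ p1)))) = min(0, 1) = 0

0.00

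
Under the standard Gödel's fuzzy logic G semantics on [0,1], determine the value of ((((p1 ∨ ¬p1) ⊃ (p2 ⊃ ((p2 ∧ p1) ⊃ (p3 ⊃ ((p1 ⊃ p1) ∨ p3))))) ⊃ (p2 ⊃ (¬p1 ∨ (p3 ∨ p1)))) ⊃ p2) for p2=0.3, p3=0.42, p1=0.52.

0.30

¬p1: Gödel ¬ of 0.52 = 0 (operand ≠ 0)
(p1 ∨ ¬p1) = max(0.52, 0) = 0.52
(p2 ∧ p1) = min(0.3, 0.52) = 0.3
(p1 ⊃ p1): 0.52 ≤ 0.52, so result = 1
((p1 ⊃ p1) ∨ p3) = max(1, 0.42) = 1
(p3 ⊃ ((p1 ⊃ p1) ∨ p3)): 0.42 ≤ 1, so result = 1
((p2 ∧ p1) ⊃ (p3 ⊃ ((p1 ⊃ p1) ∨ p3))): 0.3 ≤ 1, so result = 1
(p2 ⊃ ((p2 ∧ p1) ⊃ (p3 ⊃ ((p1 ⊃ p1) ∨ p3)))): 0.3 ≤ 1, so result = 1
((p1 ∨ ¬p1) ⊃ (p2 ⊃ ((p2 ∧ p1) ⊃ (p3 ⊃ ((p1 ⊃ p1) ∨ p3))))): 0.52 ≤ 1, so result = 1
¬p1: Gödel ¬ of 0.52 = 0 (operand ≠ 0)
(p3 ∨ p1) = max(0.42, 0.52) = 0.52
(¬p1 ∨ (p3 ∨ p1)) = max(0, 0.52) = 0.52
(p2 ⊃ (¬p1 ∨ (p3 ∨ p1))): 0.3 ≤ 0.52, so result = 1
(((p1 ∨ ¬p1) ⊃ (p2 ⊃ ((p2 ∧ p1) ⊃ (p3 ⊃ ((p1 ⊃ p1) ∨ p3))))) ⊃ (p2 ⊃ (¬p1 ∨ (p3 ∨ p1)))): 1 ≤ 1, so result = 1
((((p1 ∨ ¬p1) ⊃ (p2 ⊃ ((p2 ∧ p1) ⊃ (p3 ⊃ ((p1 ⊃ p1) ∨ p3))))) ⊃ (p2 ⊃ (¬p1 ∨ (p3 ∨ p1)))) ⊃ p2): 1 > 0.3, so result = 0.3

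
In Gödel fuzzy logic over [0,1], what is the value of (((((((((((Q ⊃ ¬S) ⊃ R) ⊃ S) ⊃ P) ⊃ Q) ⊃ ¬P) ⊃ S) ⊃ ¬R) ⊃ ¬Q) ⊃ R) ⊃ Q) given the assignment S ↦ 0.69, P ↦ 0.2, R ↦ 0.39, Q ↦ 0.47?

1.00

¬S: Gödel ¬ of 0.69 = 0 (operand ≠ 0)
(Q ⊃ ¬S): 0.47 > 0, so result = 0
((Q ⊃ ¬S) ⊃ R): 0 ≤ 0.39, so result = 1
(((Q ⊃ ¬S) ⊃ R) ⊃ S): 1 > 0.69, so result = 0.69
((((Q ⊃ ¬S) ⊃ R) ⊃ S) ⊃ P): 0.69 > 0.2, so result = 0.2
(((((Q ⊃ ¬S) ⊃ R) ⊃ S) ⊃ P) ⊃ Q): 0.2 ≤ 0.47, so result = 1
¬P: Gödel ¬ of 0.2 = 0 (operand ≠ 0)
((((((Q ⊃ ¬S) ⊃ R) ⊃ S) ⊃ P) ⊃ Q) ⊃ ¬P): 1 > 0, so result = 0
(((((((Q ⊃ ¬S) ⊃ R) ⊃ S) ⊃ P) ⊃ Q) ⊃ ¬P) ⊃ S): 0 ≤ 0.69, so result = 1
¬R: Gödel ¬ of 0.39 = 0 (operand ≠ 0)
((((((((Q ⊃ ¬S) ⊃ R) ⊃ S) ⊃ P) ⊃ Q) ⊃ ¬P) ⊃ S) ⊃ ¬R): 1 > 0, so result = 0
¬Q: Gödel ¬ of 0.47 = 0 (operand ≠ 0)
(((((((((Q ⊃ ¬S) ⊃ R) ⊃ S) ⊃ P) ⊃ Q) ⊃ ¬P) ⊃ S) ⊃ ¬R) ⊃ ¬Q): 0 ≤ 0, so result = 1
((((((((((Q ⊃ ¬S) ⊃ R) ⊃ S) ⊃ P) ⊃ Q) ⊃ ¬P) ⊃ S) ⊃ ¬R) ⊃ ¬Q) ⊃ R): 1 > 0.39, so result = 0.39
(((((((((((Q ⊃ ¬S) ⊃ R) ⊃ S) ⊃ P) ⊃ Q) ⊃ ¬P) ⊃ S) ⊃ ¬R) ⊃ ¬Q) ⊃ R) ⊃ Q): 0.39 ≤ 0.47, so result = 1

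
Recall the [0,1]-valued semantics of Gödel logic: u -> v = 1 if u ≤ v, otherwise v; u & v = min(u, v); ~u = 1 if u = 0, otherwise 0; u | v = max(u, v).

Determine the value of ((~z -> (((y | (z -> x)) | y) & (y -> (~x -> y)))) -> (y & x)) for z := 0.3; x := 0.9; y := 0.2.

~z: Gödel ¬ of 0.3 = 0 (operand ≠ 0)
(z -> x): 0.3 ≤ 0.9, so result = 1
(y | (z -> x)) = max(0.2, 1) = 1
((y | (z -> x)) | y) = max(1, 0.2) = 1
~x: Gödel ¬ of 0.9 = 0 (operand ≠ 0)
(~x -> y): 0 ≤ 0.2, so result = 1
(y -> (~x -> y)): 0.2 ≤ 1, so result = 1
(((y | (z -> x)) | y) & (y -> (~x -> y))) = min(1, 1) = 1
(~z -> (((y | (z -> x)) | y) & (y -> (~x -> y)))): 0 ≤ 1, so result = 1
(y & x) = min(0.2, 0.9) = 0.2
((~z -> (((y | (z -> x)) | y) & (y -> (~x -> y)))) -> (y & x)): 1 > 0.2, so result = 0.2

0.20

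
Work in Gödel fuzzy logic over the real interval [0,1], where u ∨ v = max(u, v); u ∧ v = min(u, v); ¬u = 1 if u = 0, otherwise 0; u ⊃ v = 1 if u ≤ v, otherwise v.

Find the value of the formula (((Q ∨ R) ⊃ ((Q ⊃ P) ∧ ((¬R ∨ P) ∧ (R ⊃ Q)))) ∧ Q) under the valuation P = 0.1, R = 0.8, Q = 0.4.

(Q ∨ R) = max(0.4, 0.8) = 0.8
(Q ⊃ P): 0.4 > 0.1, so result = 0.1
¬R: Gödel ¬ of 0.8 = 0 (operand ≠ 0)
(¬R ∨ P) = max(0, 0.1) = 0.1
(R ⊃ Q): 0.8 > 0.4, so result = 0.4
((¬R ∨ P) ∧ (R ⊃ Q)) = min(0.1, 0.4) = 0.1
((Q ⊃ P) ∧ ((¬R ∨ P) ∧ (R ⊃ Q))) = min(0.1, 0.1) = 0.1
((Q ∨ R) ⊃ ((Q ⊃ P) ∧ ((¬R ∨ P) ∧ (R ⊃ Q)))): 0.8 > 0.1, so result = 0.1
(((Q ∨ R) ⊃ ((Q ⊃ P) ∧ ((¬R ∨ P) ∧ (R ⊃ Q)))) ∧ Q) = min(0.1, 0.4) = 0.1

0.10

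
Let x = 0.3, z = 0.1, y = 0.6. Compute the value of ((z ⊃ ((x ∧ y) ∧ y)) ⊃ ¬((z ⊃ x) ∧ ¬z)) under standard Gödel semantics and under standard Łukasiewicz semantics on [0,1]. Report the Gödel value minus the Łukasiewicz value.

0.90

Gödel evaluation:
  (x ∧ y) = min(0.3, 0.6) = 0.3
  ((x ∧ y) ∧ y) = min(0.3, 0.6) = 0.3
  (z ⊃ ((x ∧ y) ∧ y)): 0.1 ≤ 0.3, so result = 1
  (z ⊃ x): 0.1 ≤ 0.3, so result = 1
  ¬z: Gödel ¬ of 0.1 = 0 (operand ≠ 0)
  ((z ⊃ x) ∧ ¬z) = min(1, 0) = 0
  ¬((z ⊃ x) ∧ ¬z): Gödel ¬ of 0 = 1 (operand is 0)
  ((z ⊃ ((x ∧ y) ∧ y)) ⊃ ¬((z ⊃ x) ∧ ¬z)): 1 ≤ 1, so result = 1
  Gödel value = 1
Łukasiewicz evaluation:
  (x ∧ y) = min(0.3, 0.6) = 0.3
  ((x ∧ y) ∧ y) = min(0.3, 0.6) = 0.3
  (z ⊃ ((x ∧ y) ∧ y)): min(1, 1 − 0.1 + 0.3) = 1
  (z ⊃ x): min(1, 1 − 0.1 + 0.3) = 1
  ¬z: Łukasiewicz ¬ gives 1 − 0.1 = 0.9
  ((z ⊃ x) ∧ ¬z) = min(1, 0.9) = 0.9
  ¬((z ⊃ x) ∧ ¬z): Łukasiewicz ¬ gives 1 − 0.9 = 0.1
  ((z ⊃ ((x ∧ y) ∧ y)) ⊃ ¬((z ⊃ x) ∧ ¬z)): min(1, 1 − 1 + 0.1) = 0.1
  Łukasiewicz value = 0.1
Difference: 1 − 0.1 = 0.90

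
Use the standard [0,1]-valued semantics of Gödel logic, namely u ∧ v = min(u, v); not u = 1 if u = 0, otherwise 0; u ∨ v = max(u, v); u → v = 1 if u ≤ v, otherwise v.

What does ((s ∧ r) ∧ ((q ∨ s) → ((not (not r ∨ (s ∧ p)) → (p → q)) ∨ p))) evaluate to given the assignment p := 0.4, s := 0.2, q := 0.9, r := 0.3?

0.20

(s ∧ r) = min(0.2, 0.3) = 0.2
(q ∨ s) = max(0.9, 0.2) = 0.9
not r: Gödel ¬ of 0.3 = 0 (operand ≠ 0)
(s ∧ p) = min(0.2, 0.4) = 0.2
(not r ∨ (s ∧ p)) = max(0, 0.2) = 0.2
not (not r ∨ (s ∧ p)): Gödel ¬ of 0.2 = 0 (operand ≠ 0)
(p → q): 0.4 ≤ 0.9, so result = 1
(not (not r ∨ (s ∧ p)) → (p → q)): 0 ≤ 1, so result = 1
((not (not r ∨ (s ∧ p)) → (p → q)) ∨ p) = max(1, 0.4) = 1
((q ∨ s) → ((not (not r ∨ (s ∧ p)) → (p → q)) ∨ p)): 0.9 ≤ 1, so result = 1
((s ∧ r) ∧ ((q ∨ s) → ((not (not r ∨ (s ∧ p)) → (p → q)) ∨ p))) = min(0.2, 1) = 0.2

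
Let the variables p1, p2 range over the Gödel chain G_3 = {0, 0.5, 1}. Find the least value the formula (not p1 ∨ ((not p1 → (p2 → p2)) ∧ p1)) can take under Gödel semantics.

0.50

The minimum is attained at p1 = 0.5, p2 = 0:
  not p1: Gödel ¬ of 0.5 = 0 (operand ≠ 0)
  not p1: Gödel ¬ of 0.5 = 0 (operand ≠ 0)
  (p2 → p2): 0 ≤ 0, so result = 1
  (not p1 → (p2 → p2)): 0 ≤ 1, so result = 1
  ((not p1 → (p2 → p2)) ∧ p1) = min(1, 0.5) = 0.5
  (not p1 ∨ ((not p1 → (p2 → p2)) ∧ p1)) = max(0, 0.5) = 0.5
Checking all 9 assignments confirms none give a value below 0.50.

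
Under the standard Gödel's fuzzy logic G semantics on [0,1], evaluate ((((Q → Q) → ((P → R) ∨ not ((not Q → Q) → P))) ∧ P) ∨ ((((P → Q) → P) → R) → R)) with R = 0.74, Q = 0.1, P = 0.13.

(Q → Q): 0.1 ≤ 0.1, so result = 1
(P → R): 0.13 ≤ 0.74, so result = 1
not Q: Gödel ¬ of 0.1 = 0 (operand ≠ 0)
(not Q → Q): 0 ≤ 0.1, so result = 1
((not Q → Q) → P): 1 > 0.13, so result = 0.13
not ((not Q → Q) → P): Gödel ¬ of 0.13 = 0 (operand ≠ 0)
((P → R) ∨ not ((not Q → Q) → P)) = max(1, 0) = 1
((Q → Q) → ((P → R) ∨ not ((not Q → Q) → P))): 1 ≤ 1, so result = 1
(((Q → Q) → ((P → R) ∨ not ((not Q → Q) → P))) ∧ P) = min(1, 0.13) = 0.13
(P → Q): 0.13 > 0.1, so result = 0.1
((P → Q) → P): 0.1 ≤ 0.13, so result = 1
(((P → Q) → P) → R): 1 > 0.74, so result = 0.74
((((P → Q) → P) → R) → R): 0.74 ≤ 0.74, so result = 1
((((Q → Q) → ((P → R) ∨ not ((not Q → Q) → P))) ∧ P) ∨ ((((P → Q) → P) → R) → R)) = max(0.13, 1) = 1

1.00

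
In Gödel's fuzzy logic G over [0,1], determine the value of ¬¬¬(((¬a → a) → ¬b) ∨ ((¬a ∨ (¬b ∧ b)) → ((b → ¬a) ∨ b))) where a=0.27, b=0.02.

¬a: Gödel ¬ of 0.27 = 0 (operand ≠ 0)
(¬a → a): 0 ≤ 0.27, so result = 1
¬b: Gödel ¬ of 0.02 = 0 (operand ≠ 0)
((¬a → a) → ¬b): 1 > 0, so result = 0
¬a: Gödel ¬ of 0.27 = 0 (operand ≠ 0)
¬b: Gödel ¬ of 0.02 = 0 (operand ≠ 0)
(¬b ∧ b) = min(0, 0.02) = 0
(¬a ∨ (¬b ∧ b)) = max(0, 0) = 0
¬a: Gödel ¬ of 0.27 = 0 (operand ≠ 0)
(b → ¬a): 0.02 > 0, so result = 0
((b → ¬a) ∨ b) = max(0, 0.02) = 0.02
((¬a ∨ (¬b ∧ b)) → ((b → ¬a) ∨ b)): 0 ≤ 0.02, so result = 1
(((¬a → a) → ¬b) ∨ ((¬a ∨ (¬b ∧ b)) → ((b → ¬a) ∨ b))) = max(0, 1) = 1
¬(((¬a → a) → ¬b) ∨ ((¬a ∨ (¬b ∧ b)) → ((b → ¬a) ∨ b))): Gödel ¬ of 1 = 0 (operand ≠ 0)
¬¬(((¬a → a) → ¬b) ∨ ((¬a ∨ (¬b ∧ b)) → ((b → ¬a) ∨ b))): Gödel ¬ of 0 = 1 (operand is 0)
¬¬¬(((¬a → a) → ¬b) ∨ ((¬a ∨ (¬b ∧ b)) → ((b → ¬a) ∨ b))): Gödel ¬ of 1 = 0 (operand ≠ 0)

0.00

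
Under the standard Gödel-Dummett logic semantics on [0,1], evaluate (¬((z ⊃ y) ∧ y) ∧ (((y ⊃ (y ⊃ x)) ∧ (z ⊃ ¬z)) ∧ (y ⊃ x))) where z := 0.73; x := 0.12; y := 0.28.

0.00

(z ⊃ y): 0.73 > 0.28, so result = 0.28
((z ⊃ y) ∧ y) = min(0.28, 0.28) = 0.28
¬((z ⊃ y) ∧ y): Gödel ¬ of 0.28 = 0 (operand ≠ 0)
(y ⊃ x): 0.28 > 0.12, so result = 0.12
(y ⊃ (y ⊃ x)): 0.28 > 0.12, so result = 0.12
¬z: Gödel ¬ of 0.73 = 0 (operand ≠ 0)
(z ⊃ ¬z): 0.73 > 0, so result = 0
((y ⊃ (y ⊃ x)) ∧ (z ⊃ ¬z)) = min(0.12, 0) = 0
(y ⊃ x): 0.28 > 0.12, so result = 0.12
(((y ⊃ (y ⊃ x)) ∧ (z ⊃ ¬z)) ∧ (y ⊃ x)) = min(0, 0.12) = 0
(¬((z ⊃ y) ∧ y) ∧ (((y ⊃ (y ⊃ x)) ∧ (z ⊃ ¬z)) ∧ (y ⊃ x))) = min(0, 0) = 0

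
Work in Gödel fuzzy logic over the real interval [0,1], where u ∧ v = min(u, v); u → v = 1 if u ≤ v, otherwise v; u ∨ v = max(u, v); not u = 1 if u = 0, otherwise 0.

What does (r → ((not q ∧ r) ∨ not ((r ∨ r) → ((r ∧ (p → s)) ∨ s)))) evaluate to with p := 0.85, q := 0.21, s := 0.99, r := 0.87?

not q: Gödel ¬ of 0.21 = 0 (operand ≠ 0)
(not q ∧ r) = min(0, 0.87) = 0
(r ∨ r) = max(0.87, 0.87) = 0.87
(p → s): 0.85 ≤ 0.99, so result = 1
(r ∧ (p → s)) = min(0.87, 1) = 0.87
((r ∧ (p → s)) ∨ s) = max(0.87, 0.99) = 0.99
((r ∨ r) → ((r ∧ (p → s)) ∨ s)): 0.87 ≤ 0.99, so result = 1
not ((r ∨ r) → ((r ∧ (p → s)) ∨ s)): Gödel ¬ of 1 = 0 (operand ≠ 0)
((not q ∧ r) ∨ not ((r ∨ r) → ((r ∧ (p → s)) ∨ s))) = max(0, 0) = 0
(r → ((not q ∧ r) ∨ not ((r ∨ r) → ((r ∧ (p → s)) ∨ s)))): 0.87 > 0, so result = 0

0.00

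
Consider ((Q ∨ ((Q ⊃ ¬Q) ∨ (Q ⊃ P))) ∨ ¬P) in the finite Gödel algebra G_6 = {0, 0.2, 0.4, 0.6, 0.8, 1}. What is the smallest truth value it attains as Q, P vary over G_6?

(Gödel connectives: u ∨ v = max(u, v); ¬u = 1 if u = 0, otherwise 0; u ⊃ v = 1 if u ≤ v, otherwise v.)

0.40

The minimum is attained at Q = 0.4, P = 0.2:
  ¬Q: Gödel ¬ of 0.4 = 0 (operand ≠ 0)
  (Q ⊃ ¬Q): 0.4 > 0, so result = 0
  (Q ⊃ P): 0.4 > 0.2, so result = 0.2
  ((Q ⊃ ¬Q) ∨ (Q ⊃ P)) = max(0, 0.2) = 0.2
  (Q ∨ ((Q ⊃ ¬Q) ∨ (Q ⊃ P))) = max(0.4, 0.2) = 0.4
  ¬P: Gödel ¬ of 0.2 = 0 (operand ≠ 0)
  ((Q ∨ ((Q ⊃ ¬Q) ∨ (Q ⊃ P))) ∨ ¬P) = max(0.4, 0) = 0.4
Checking all 36 assignments confirms none give a value below 0.40.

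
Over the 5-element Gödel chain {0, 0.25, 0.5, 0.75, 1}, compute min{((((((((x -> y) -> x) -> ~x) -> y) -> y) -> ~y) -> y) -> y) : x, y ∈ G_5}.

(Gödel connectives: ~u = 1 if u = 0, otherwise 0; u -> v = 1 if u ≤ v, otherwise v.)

The minimum is attained at x = 0, y = 0.25:
  (x -> y): 0 ≤ 0.25, so result = 1
  ((x -> y) -> x): 1 > 0, so result = 0
  ~x: Gödel ¬ of 0 = 1 (operand is 0)
  (((x -> y) -> x) -> ~x): 0 ≤ 1, so result = 1
  ((((x -> y) -> x) -> ~x) -> y): 1 > 0.25, so result = 0.25
  (((((x -> y) -> x) -> ~x) -> y) -> y): 0.25 ≤ 0.25, so result = 1
  ~y: Gödel ¬ of 0.25 = 0 (operand ≠ 0)
  ((((((x -> y) -> x) -> ~x) -> y) -> y) -> ~y): 1 > 0, so result = 0
  (((((((x -> y) -> x) -> ~x) -> y) -> y) -> ~y) -> y): 0 ≤ 0.25, so result = 1
  ((((((((x -> y) -> x) -> ~x) -> y) -> y) -> ~y) -> y) -> y): 1 > 0.25, so result = 0.25
Checking all 25 assignments confirms none give a value below 0.25.

0.25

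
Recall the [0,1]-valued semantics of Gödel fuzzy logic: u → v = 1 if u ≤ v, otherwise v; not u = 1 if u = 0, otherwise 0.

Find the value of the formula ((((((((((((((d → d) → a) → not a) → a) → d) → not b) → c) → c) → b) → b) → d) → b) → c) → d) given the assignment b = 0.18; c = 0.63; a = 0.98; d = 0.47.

(d → d): 0.47 ≤ 0.47, so result = 1
((d → d) → a): 1 > 0.98, so result = 0.98
not a: Gödel ¬ of 0.98 = 0 (operand ≠ 0)
(((d → d) → a) → not a): 0.98 > 0, so result = 0
((((d → d) → a) → not a) → a): 0 ≤ 0.98, so result = 1
(((((d → d) → a) → not a) → a) → d): 1 > 0.47, so result = 0.47
not b: Gödel ¬ of 0.18 = 0 (operand ≠ 0)
((((((d → d) → a) → not a) → a) → d) → not b): 0.47 > 0, so result = 0
(((((((d → d) → a) → not a) → a) → d) → not b) → c): 0 ≤ 0.63, so result = 1
((((((((d → d) → a) → not a) → a) → d) → not b) → c) → c): 1 > 0.63, so result = 0.63
(((((((((d → d) → a) → not a) → a) → d) → not b) → c) → c) → b): 0.63 > 0.18, so result = 0.18
((((((((((d → d) → a) → not a) → a) → d) → not b) → c) → c) → b) → b): 0.18 ≤ 0.18, so result = 1
(((((((((((d → d) → a) → not a) → a) → d) → not b) → c) → c) → b) → b) → d): 1 > 0.47, so result = 0.47
((((((((((((d → d) → a) → not a) → a) → d) → not b) → c) → c) → b) → b) → d) → b): 0.47 > 0.18, so result = 0.18
(((((((((((((d → d) → a) → not a) → a) → d) → not b) → c) → c) → b) → b) → d) → b) → c): 0.18 ≤ 0.63, so result = 1
((((((((((((((d → d) → a) → not a) → a) → d) → not b) → c) → c) → b) → b) → d) → b) → c) → d): 1 > 0.47, so result = 0.47

0.47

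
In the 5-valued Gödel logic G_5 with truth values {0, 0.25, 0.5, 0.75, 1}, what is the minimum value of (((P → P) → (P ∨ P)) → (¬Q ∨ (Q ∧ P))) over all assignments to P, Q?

0.25

The minimum is attained at P = 0.5, Q = 0.25:
  (P → P): 0.5 ≤ 0.5, so result = 1
  (P ∨ P) = max(0.5, 0.5) = 0.5
  ((P → P) → (P ∨ P)): 1 > 0.5, so result = 0.5
  ¬Q: Gödel ¬ of 0.25 = 0 (operand ≠ 0)
  (Q ∧ P) = min(0.25, 0.5) = 0.25
  (¬Q ∨ (Q ∧ P)) = max(0, 0.25) = 0.25
  (((P → P) → (P ∨ P)) → (¬Q ∨ (Q ∧ P))): 0.5 > 0.25, so result = 0.25
Checking all 25 assignments confirms none give a value below 0.25.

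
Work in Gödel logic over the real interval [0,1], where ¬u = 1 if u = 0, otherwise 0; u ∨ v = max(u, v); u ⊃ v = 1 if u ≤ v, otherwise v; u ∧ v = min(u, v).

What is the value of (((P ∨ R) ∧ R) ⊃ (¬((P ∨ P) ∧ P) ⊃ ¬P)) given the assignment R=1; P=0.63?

1.00

(P ∨ R) = max(0.63, 1) = 1
((P ∨ R) ∧ R) = min(1, 1) = 1
(P ∨ P) = max(0.63, 0.63) = 0.63
((P ∨ P) ∧ P) = min(0.63, 0.63) = 0.63
¬((P ∨ P) ∧ P): Gödel ¬ of 0.63 = 0 (operand ≠ 0)
¬P: Gödel ¬ of 0.63 = 0 (operand ≠ 0)
(¬((P ∨ P) ∧ P) ⊃ ¬P): 0 ≤ 0, so result = 1
(((P ∨ R) ∧ R) ⊃ (¬((P ∨ P) ∧ P) ⊃ ¬P)): 1 ≤ 1, so result = 1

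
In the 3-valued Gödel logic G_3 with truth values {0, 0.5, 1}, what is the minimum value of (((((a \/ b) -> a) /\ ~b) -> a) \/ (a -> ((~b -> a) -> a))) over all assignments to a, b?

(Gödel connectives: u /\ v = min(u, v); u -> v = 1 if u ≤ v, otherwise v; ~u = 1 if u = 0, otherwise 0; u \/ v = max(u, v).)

1.00

Every assignment gives 1. For instance at a = 0, b = 0:
  (a \/ b) = max(0, 0) = 0
  ((a \/ b) -> a): 0 ≤ 0, so result = 1
  ~b: Gödel ¬ of 0 = 1 (operand is 0)
  (((a \/ b) -> a) /\ ~b) = min(1, 1) = 1
  ((((a \/ b) -> a) /\ ~b) -> a): 1 > 0, so result = 0
  ~b: Gödel ¬ of 0 = 1 (operand is 0)
  (~b -> a): 1 > 0, so result = 0
  ((~b -> a) -> a): 0 ≤ 0, so result = 1
  (a -> ((~b -> a) -> a)): 0 ≤ 1, so result = 1
  (((((a \/ b) -> a) /\ ~b) -> a) \/ (a -> ((~b -> a) -> a))) = max(0, 1) = 1
All 9 assignments give value 1 — the formula is a G_3-tautology.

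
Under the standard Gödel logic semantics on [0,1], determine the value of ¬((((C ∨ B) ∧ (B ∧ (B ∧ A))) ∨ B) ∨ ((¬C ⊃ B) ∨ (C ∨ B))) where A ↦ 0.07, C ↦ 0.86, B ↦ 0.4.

0.00

(C ∨ B) = max(0.86, 0.4) = 0.86
(B ∧ A) = min(0.4, 0.07) = 0.07
(B ∧ (B ∧ A)) = min(0.4, 0.07) = 0.07
((C ∨ B) ∧ (B ∧ (B ∧ A))) = min(0.86, 0.07) = 0.07
(((C ∨ B) ∧ (B ∧ (B ∧ A))) ∨ B) = max(0.07, 0.4) = 0.4
¬C: Gödel ¬ of 0.86 = 0 (operand ≠ 0)
(¬C ⊃ B): 0 ≤ 0.4, so result = 1
(C ∨ B) = max(0.86, 0.4) = 0.86
((¬C ⊃ B) ∨ (C ∨ B)) = max(1, 0.86) = 1
((((C ∨ B) ∧ (B ∧ (B ∧ A))) ∨ B) ∨ ((¬C ⊃ B) ∨ (C ∨ B))) = max(0.4, 1) = 1
¬((((C ∨ B) ∧ (B ∧ (B ∧ A))) ∨ B) ∨ ((¬C ⊃ B) ∨ (C ∨ B))): Gödel ¬ of 1 = 0 (operand ≠ 0)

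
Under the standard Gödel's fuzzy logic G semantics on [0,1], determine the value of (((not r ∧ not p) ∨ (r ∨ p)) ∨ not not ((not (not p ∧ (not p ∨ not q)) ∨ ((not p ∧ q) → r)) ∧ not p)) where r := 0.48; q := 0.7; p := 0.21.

0.48

not r: Gödel ¬ of 0.48 = 0 (operand ≠ 0)
not p: Gödel ¬ of 0.21 = 0 (operand ≠ 0)
(not r ∧ not p) = min(0, 0) = 0
(r ∨ p) = max(0.48, 0.21) = 0.48
((not r ∧ not p) ∨ (r ∨ p)) = max(0, 0.48) = 0.48
not p: Gödel ¬ of 0.21 = 0 (operand ≠ 0)
not p: Gödel ¬ of 0.21 = 0 (operand ≠ 0)
not q: Gödel ¬ of 0.7 = 0 (operand ≠ 0)
(not p ∨ not q) = max(0, 0) = 0
(not p ∧ (not p ∨ not q)) = min(0, 0) = 0
not (not p ∧ (not p ∨ not q)): Gödel ¬ of 0 = 1 (operand is 0)
not p: Gödel ¬ of 0.21 = 0 (operand ≠ 0)
(not p ∧ q) = min(0, 0.7) = 0
((not p ∧ q) → r): 0 ≤ 0.48, so result = 1
(not (not p ∧ (not p ∨ not q)) ∨ ((not p ∧ q) → r)) = max(1, 1) = 1
not p: Gödel ¬ of 0.21 = 0 (operand ≠ 0)
((not (not p ∧ (not p ∨ not q)) ∨ ((not p ∧ q) → r)) ∧ not p) = min(1, 0) = 0
not ((not (not p ∧ (not p ∨ not q)) ∨ ((not p ∧ q) → r)) ∧ not p): Gödel ¬ of 0 = 1 (operand is 0)
not not ((not (not p ∧ (not p ∨ not q)) ∨ ((not p ∧ q) → r)) ∧ not p): Gödel ¬ of 1 = 0 (operand ≠ 0)
(((not r ∧ not p) ∨ (r ∨ p)) ∨ not not ((not (not p ∧ (not p ∨ not q)) ∨ ((not p ∧ q) → r)) ∧ not p)) = max(0.48, 0) = 0.48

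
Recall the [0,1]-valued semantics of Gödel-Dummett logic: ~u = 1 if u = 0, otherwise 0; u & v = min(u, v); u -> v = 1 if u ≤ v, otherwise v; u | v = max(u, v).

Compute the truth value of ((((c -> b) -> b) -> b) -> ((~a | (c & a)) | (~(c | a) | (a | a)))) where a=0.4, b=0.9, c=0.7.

0.40

(c -> b): 0.7 ≤ 0.9, so result = 1
((c -> b) -> b): 1 > 0.9, so result = 0.9
(((c -> b) -> b) -> b): 0.9 ≤ 0.9, so result = 1
~a: Gödel ¬ of 0.4 = 0 (operand ≠ 0)
(c & a) = min(0.7, 0.4) = 0.4
(~a | (c & a)) = max(0, 0.4) = 0.4
(c | a) = max(0.7, 0.4) = 0.7
~(c | a): Gödel ¬ of 0.7 = 0 (operand ≠ 0)
(a | a) = max(0.4, 0.4) = 0.4
(~(c | a) | (a | a)) = max(0, 0.4) = 0.4
((~a | (c & a)) | (~(c | a) | (a | a))) = max(0.4, 0.4) = 0.4
((((c -> b) -> b) -> b) -> ((~a | (c & a)) | (~(c | a) | (a | a)))): 1 > 0.4, so result = 0.4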